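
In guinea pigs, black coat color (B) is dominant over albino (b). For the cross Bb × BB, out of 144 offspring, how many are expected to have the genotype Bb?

Punnett square for Bb × BB:
Offspring genotypes: 2 BB, 2 Bb
Total offspring: 4
Count with target: 2
Probability: 2/4 = 1/2
Expected count = 1/2 × 144 = 72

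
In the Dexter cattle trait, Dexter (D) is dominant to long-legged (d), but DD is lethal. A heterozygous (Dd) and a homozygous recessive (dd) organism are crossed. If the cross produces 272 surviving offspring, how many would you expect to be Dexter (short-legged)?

Cross: Dd × dd
Punnett square offspring (before lethality): 2 Dd, 2 dd
No DD offspring are produced in this cross.
Dexter (short-legged): 2 out of 4 → fraction 1/2
Expected count = 1/2 × 272 = 136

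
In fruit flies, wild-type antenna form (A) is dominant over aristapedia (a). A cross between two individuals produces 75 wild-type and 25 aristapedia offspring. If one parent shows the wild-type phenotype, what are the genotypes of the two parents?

Observed offspring: 75 wild-type, 25 aristapedia
The observed ratio simplifies to 3:1. Aristapedia (aa) offspring appear, so each parent must contribute one a allele. The parent stated to show wild-type carries A, so it is Aa. The other parent is then either Aa or aa: Aa × aa would give a 1:1 split, whereas Aa × Aa gives 3:1 — matching the data. So both parents are heterozygous (Aa × Aa).
Parent genotypes: Aa × Aa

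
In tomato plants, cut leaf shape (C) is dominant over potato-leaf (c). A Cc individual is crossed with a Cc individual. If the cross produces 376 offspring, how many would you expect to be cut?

Punnett square for Cc × Cc:
Offspring genotypes: 1 CC, 2 Cc, 1 cc
cut: 3, potato-leaf: 1
cut: 3 out of 4 → fraction 3/4
Expected count = 3/4 × 376 = 282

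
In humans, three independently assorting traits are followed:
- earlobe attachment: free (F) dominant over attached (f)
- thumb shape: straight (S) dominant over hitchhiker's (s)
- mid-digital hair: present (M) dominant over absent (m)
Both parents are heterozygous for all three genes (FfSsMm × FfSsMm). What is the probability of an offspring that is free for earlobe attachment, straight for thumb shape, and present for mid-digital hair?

Trihybrid cross: FfSsMm × FfSsMm
Each trait segregates independently with a 3:1 phenotypic ratio, so each gene contributes 3/4 (dominant) or 1/4 (recessive).
Target: free (earlobe attachment), straight (thumb shape), present (mid-digital hair)
Probability = product of independent per-trait probabilities
= 3/4 × 3/4 × 3/4 = 27/64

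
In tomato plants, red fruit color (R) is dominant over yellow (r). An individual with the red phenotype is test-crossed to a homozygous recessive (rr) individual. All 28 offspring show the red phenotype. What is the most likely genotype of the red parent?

Test cross: ? × rr
All offspring are red.
If the unknown parent were heterozygous (Rr), about half of 28 offspring would be yellow; none are. The unknown parent is most likely homozygous dominant (RR).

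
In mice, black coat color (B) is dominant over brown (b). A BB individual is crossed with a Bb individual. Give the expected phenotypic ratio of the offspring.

Punnett square for BB × Bb:
Offspring genotypes: 2 BB, 2 Bb
black: 4, brown: 0
Ratio: all black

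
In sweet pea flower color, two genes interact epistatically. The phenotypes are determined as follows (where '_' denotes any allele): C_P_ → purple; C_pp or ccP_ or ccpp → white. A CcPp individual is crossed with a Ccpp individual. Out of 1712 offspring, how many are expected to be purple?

Cross: CcPp × Ccpp — consider each gene separately:
C gene: Cc × Cc → 1 CC, 2 Cc, 1 cc → 3 C_ : 1 cc (out of 4)
P gene: Pp × pp → 2 Pp, 2 pp → 2 P_ : 2 pp (out of 4)
Genotype classes (out of 4 × 4 = 16): C_P_ = 3×2 = 6; C_pp = 3×2 = 6; ccP_ = 1×2 = 2; ccpp = 1×2 = 2
Apply the phenotype rules: C_P_ (6) → purple; C_pp (6) + ccP_ (2) + ccpp (2) → white
Phenotype counts (out of 16): 6 purple, 10 white
purple: 6 out of 16 → fraction 3/8
Expected count = 3/8 × 1712 = 642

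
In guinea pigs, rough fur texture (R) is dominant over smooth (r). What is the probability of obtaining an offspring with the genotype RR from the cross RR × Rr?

Punnett square for RR × Rr:
Offspring genotypes: 2 RR, 2 Rr
Total offspring: 4
Count with target: 2
Probability: 2/4 = 1/2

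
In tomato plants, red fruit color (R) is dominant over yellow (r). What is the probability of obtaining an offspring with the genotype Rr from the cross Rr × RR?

Punnett square for Rr × RR:
Offspring genotypes: 2 RR, 2 Rr
Total offspring: 4
Count with target: 2
Probability: 2/4 = 1/2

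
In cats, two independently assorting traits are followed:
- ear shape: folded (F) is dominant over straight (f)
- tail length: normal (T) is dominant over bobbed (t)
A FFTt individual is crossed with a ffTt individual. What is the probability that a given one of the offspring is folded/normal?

Dihybrid cross FFTt × ffTt — consider each gene separately:
ear shape: FF × ff → 4 Ff → 4 F_ (out of 4)
tail length: Tt × Tt → 1 TT, 2 Tt, 1 tt → 3 T_ : 1 tt (out of 4)
Combine (counts out of 4 × 4 = 16): folded/normal (F_T_) = 4×3 = 12; folded/bobbed (F_tt) = 4×1 = 4
Phenotype counts (out of 16): 12 folded/normal, 4 folded/bobbed
folded/normal: 12 out of 16
Probability: 12/16 = 3/4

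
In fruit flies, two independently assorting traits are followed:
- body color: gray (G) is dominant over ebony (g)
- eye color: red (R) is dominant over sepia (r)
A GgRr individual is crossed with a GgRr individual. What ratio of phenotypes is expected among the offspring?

Dihybrid cross GgRr × GgRr — consider each gene separately:
body color: Gg × Gg → 1 GG, 2 Gg, 1 gg → 3 G_ : 1 gg (out of 4)
eye color: Rr × Rr → 1 RR, 2 Rr, 1 rr → 3 R_ : 1 rr (out of 4)
Combine (counts out of 4 × 4 = 16): gray/red (G_R_) = 3×3 = 9; gray/sepia (G_rr) = 3×1 = 3; ebony/red (ggR_) = 1×3 = 3; ebony/sepia (ggrr) = 1×1 = 1
Phenotype counts (out of 16): 9 gray/red, 3 gray/sepia, 3 ebony/red, 1 ebony/sepia
Ratio: 9 gray/red : 3 gray/sepia : 3 ebony/red : 1 ebony/sepia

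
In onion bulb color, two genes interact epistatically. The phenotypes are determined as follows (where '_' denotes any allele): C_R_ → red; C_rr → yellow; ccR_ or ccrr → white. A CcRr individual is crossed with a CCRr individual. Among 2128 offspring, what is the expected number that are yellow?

Cross: CcRr × CCRr — consider each gene separately:
C gene: Cc × CC → 2 CC, 2 Cc → 4 C_ (out of 4)
R gene: Rr × Rr → 1 RR, 2 Rr, 1 rr → 3 R_ : 1 rr (out of 4)
Genotype classes (out of 4 × 4 = 16): C_R_ = 4×3 = 12; C_rr = 4×1 = 4
Apply the phenotype rules: C_R_ (12) → red; C_rr (4) → yellow
Phenotype counts (out of 16): 12 red, 4 yellow
yellow: 4 out of 16 → fraction 1/4
Expected count = 1/4 × 2128 = 532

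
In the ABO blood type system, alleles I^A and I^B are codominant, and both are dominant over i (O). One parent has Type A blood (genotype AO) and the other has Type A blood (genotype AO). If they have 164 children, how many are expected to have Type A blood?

Cross: AO × AO
Possible offspring genotypes: 1 AA, 2 AO, 1 OO
Blood type counts: 3 Type A, 1 Type O
Probability of Type A: 3/4
Expected count = 3/4 × 164 = 123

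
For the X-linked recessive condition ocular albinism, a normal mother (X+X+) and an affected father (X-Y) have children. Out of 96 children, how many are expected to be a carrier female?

Cross: X+X+ × X-Y
Offspring: 2 X+X-, 2 X+Y
Probability of a carrier female: 2/4 = 1/2
Expected count = 1/2 × 96 = 48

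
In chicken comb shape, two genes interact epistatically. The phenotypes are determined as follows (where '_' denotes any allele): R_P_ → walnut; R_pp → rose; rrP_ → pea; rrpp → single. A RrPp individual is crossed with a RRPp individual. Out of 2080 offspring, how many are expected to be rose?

Cross: RrPp × RRPp — consider each gene separately:
R gene: Rr × RR → 2 RR, 2 Rr → 4 R_ (out of 4)
P gene: Pp × Pp → 1 PP, 2 Pp, 1 pp → 3 P_ : 1 pp (out of 4)
Genotype classes (out of 4 × 4 = 16): R_P_ = 4×3 = 12; R_pp = 4×1 = 4
Apply the phenotype rules: R_P_ (12) → walnut; R_pp (4) → rose
Phenotype counts (out of 16): 12 walnut, 4 rose
rose: 4 out of 16 → fraction 1/4
Expected count = 1/4 × 2080 = 520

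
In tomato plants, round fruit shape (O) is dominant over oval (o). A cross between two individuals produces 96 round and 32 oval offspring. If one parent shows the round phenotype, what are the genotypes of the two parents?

Observed offspring: 96 round, 32 oval
The observed ratio simplifies to 3:1. Oval (oo) offspring appear, so each parent must contribute one o allele. The parent stated to show round carries O, so it is Oo. The other parent is then either Oo or oo: Oo × oo would give a 1:1 split, whereas Oo × Oo gives 3:1 — matching the data. So both parents are heterozygous (Oo × Oo).
Parent genotypes: Oo × Oo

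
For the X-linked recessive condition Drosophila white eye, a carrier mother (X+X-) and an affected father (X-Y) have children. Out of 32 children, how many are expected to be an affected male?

Cross: X+X- × X-Y
Offspring: 1 X+X-, 1 X+Y, 1 X-X-, 1 X-Y
Probability of an affected male: 1/4
Expected count = 1/4 × 32 = 8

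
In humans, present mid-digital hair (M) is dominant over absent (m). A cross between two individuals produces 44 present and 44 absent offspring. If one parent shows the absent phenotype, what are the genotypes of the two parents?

Observed offspring: 44 present, 44 absent
The observed ratio simplifies to 1:1. One parent shows absent, so its genotype must be mm. A 1:1 offspring split requires the other parent to be heterozygous (Mm).
Parent genotypes: mm × Mm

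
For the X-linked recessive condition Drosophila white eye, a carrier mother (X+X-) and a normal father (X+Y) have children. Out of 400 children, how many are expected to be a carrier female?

Cross: X+X- × X+Y
Offspring: 1 X+X+, 1 X+Y, 1 X+X-, 1 X-Y
Probability of a carrier female: 1/4
Expected count = 1/4 × 400 = 100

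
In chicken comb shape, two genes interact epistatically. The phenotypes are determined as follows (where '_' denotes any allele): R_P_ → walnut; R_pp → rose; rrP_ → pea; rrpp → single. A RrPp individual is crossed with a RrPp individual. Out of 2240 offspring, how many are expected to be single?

Cross: RrPp × RrPp — consider each gene separately:
R gene: Rr × Rr → 1 RR, 2 Rr, 1 rr → 3 R_ : 1 rr (out of 4)
P gene: Pp × Pp → 1 PP, 2 Pp, 1 pp → 3 P_ : 1 pp (out of 4)
Genotype classes (out of 4 × 4 = 16): R_P_ = 3×3 = 9; R_pp = 3×1 = 3; rrP_ = 1×3 = 3; rrpp = 1×1 = 1
Apply the phenotype rules: R_P_ (9) → walnut; R_pp (3) → rose; rrP_ (3) → pea; rrpp (1) → single
Phenotype counts (out of 16): 9 walnut, 3 rose, 3 pea, 1 single
single: 1 out of 16 → fraction 1/16
Expected count = 1/16 × 2240 = 140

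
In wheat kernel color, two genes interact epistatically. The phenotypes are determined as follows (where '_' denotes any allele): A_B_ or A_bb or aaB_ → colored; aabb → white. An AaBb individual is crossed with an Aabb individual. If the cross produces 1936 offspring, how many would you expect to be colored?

Cross: AaBb × Aabb — consider each gene separately:
A gene: Aa × Aa → 1 AA, 2 Aa, 1 aa → 3 A_ : 1 aa (out of 4)
B gene: Bb × bb → 2 Bb, 2 bb → 2 B_ : 2 bb (out of 4)
Genotype classes (out of 4 × 4 = 16): A_B_ = 3×2 = 6; A_bb = 3×2 = 6; aaB_ = 1×2 = 2; aabb = 1×2 = 2
Apply the phenotype rules: A_B_ (6) + A_bb (6) + aaB_ (2) → colored; aabb (2) → white
Phenotype counts (out of 16): 14 colored, 2 white
colored: 14 out of 16 → fraction 7/8
Expected count = 7/8 × 1936 = 1694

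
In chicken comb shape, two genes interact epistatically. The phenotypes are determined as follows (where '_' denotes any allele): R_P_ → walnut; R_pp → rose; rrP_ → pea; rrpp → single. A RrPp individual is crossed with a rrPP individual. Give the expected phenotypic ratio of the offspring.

Cross: RrPp × rrPP — consider each gene separately:
R gene: Rr × rr → 2 Rr, 2 rr → 2 R_ : 2 rr (out of 4)
P gene: Pp × PP → 2 PP, 2 Pp → 4 P_ (out of 4)
Genotype classes (out of 4 × 4 = 16): R_P_ = 2×4 = 8; rrP_ = 2×4 = 8
Apply the phenotype rules: R_P_ (8) → walnut; rrP_ (8) → pea
Phenotype counts (out of 16): 8 walnut, 8 pea
Ratio: 1 walnut : 1 pea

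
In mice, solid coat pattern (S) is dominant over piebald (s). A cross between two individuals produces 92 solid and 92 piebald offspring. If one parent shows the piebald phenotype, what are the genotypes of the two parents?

Observed offspring: 92 solid, 92 piebald
The observed ratio simplifies to 1:1. One parent shows piebald, so its genotype must be ss. A 1:1 offspring split requires the other parent to be heterozygous (Ss).
Parent genotypes: ss × Ss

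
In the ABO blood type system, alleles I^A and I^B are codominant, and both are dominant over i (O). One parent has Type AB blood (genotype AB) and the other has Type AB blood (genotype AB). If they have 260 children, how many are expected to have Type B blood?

Cross: AB × AB
Possible offspring genotypes: 1 AA, 2 AB, 1 BB
Blood type counts: 1 Type A, 2 Type AB, 1 Type B
Probability of Type B: 1/4
Expected count = 1/4 × 260 = 65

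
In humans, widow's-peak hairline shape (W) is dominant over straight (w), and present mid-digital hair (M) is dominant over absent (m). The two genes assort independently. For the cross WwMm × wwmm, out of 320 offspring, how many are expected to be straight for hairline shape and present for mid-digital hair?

Dihybrid cross WwMm × wwmm — consider each gene separately:
hairline shape: Ww × ww → 2 Ww, 2 ww → 2 W_ : 2 ww (out of 4)
mid-digital hair: Mm × mm → 2 Mm, 2 mm → 2 M_ : 2 mm (out of 4)
Looking for: straight (ww) and present (M_)
P(straight) = 2/4, P(present) = 2/4
P(both) = 2/4 × 2/4 = 4/16 = 1/4
Expected count = 1/4 × 320 = 80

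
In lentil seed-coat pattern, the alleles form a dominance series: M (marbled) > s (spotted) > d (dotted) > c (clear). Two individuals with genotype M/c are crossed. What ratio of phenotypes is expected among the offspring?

Cross: M/c × M/c
Allele dominance: M > s > d > c
Offspring genotypes: 1 M/M, 2 M/c, 1 c/c
Phenotype counts: 3 marbled, 1 clear
Ratio: 3 marbled : 1 clear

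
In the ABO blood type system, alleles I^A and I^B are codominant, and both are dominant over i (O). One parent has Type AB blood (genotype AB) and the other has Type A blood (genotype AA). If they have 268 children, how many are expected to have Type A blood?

Cross: AB × AA
Possible offspring genotypes: 2 AA, 2 AB
Blood type counts: 2 Type A, 2 Type AB
Probability of Type A: 2/4 = 1/2
Expected count = 1/2 × 268 = 134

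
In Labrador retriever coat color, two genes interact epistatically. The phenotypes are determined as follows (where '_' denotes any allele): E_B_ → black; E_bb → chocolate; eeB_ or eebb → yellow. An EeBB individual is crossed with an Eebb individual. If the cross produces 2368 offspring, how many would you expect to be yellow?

Cross: EeBB × Eebb — consider each gene separately:
E gene: Ee × Ee → 1 EE, 2 Ee, 1 ee → 3 E_ : 1 ee (out of 4)
B gene: BB × bb → 4 Bb → 4 B_ (out of 4)
Genotype classes (out of 4 × 4 = 16): E_B_ = 3×4 = 12; eeB_ = 1×4 = 4
Apply the phenotype rules: E_B_ (12) → black; eeB_ (4) → yellow
Phenotype counts (out of 16): 12 black, 4 yellow
yellow: 4 out of 16 → fraction 1/4
Expected count = 1/4 × 2368 = 592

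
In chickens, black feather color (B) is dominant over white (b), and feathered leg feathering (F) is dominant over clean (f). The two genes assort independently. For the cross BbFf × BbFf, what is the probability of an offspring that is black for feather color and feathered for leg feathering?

Dihybrid cross BbFf × BbFf — consider each gene separately:
feather color: Bb × Bb → 1 BB, 2 Bb, 1 bb → 3 B_ : 1 bb (out of 4)
leg feathering: Ff × Ff → 1 FF, 2 Ff, 1 ff → 3 F_ : 1 ff (out of 4)
Looking for: black (B_) and feathered (F_)
P(black) = 3/4, P(feathered) = 3/4
P(both) = 3/4 × 3/4 = 9/16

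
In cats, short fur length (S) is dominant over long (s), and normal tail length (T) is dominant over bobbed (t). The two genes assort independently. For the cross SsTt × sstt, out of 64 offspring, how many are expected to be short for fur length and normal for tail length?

Dihybrid cross SsTt × sstt — consider each gene separately:
fur length: Ss × ss → 2 Ss, 2 ss → 2 S_ : 2 ss (out of 4)
tail length: Tt × tt → 2 Tt, 2 tt → 2 T_ : 2 tt (out of 4)
Looking for: short (S_) and normal (T_)
P(short) = 2/4, P(normal) = 2/4
P(both) = 2/4 × 2/4 = 4/16 = 1/4
Expected count = 1/4 × 64 = 16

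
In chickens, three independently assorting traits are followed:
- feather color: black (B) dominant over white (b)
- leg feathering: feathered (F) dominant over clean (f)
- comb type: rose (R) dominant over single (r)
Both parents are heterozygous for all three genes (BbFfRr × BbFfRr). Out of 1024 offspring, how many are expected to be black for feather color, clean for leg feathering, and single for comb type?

Trihybrid cross: BbFfRr × BbFfRr
Each trait segregates independently with a 3:1 phenotypic ratio, so each gene contributes 3/4 (dominant) or 1/4 (recessive).
Target: black (feather color), clean (leg feathering), single (comb type)
Probability = product of independent per-trait probabilities
= 3/4 × 1/4 × 1/4 = 3/64
Expected count = 3/64 × 1024 = 48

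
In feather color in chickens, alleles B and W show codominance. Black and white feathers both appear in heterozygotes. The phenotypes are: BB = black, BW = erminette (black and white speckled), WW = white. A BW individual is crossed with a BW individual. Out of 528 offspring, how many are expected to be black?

Punnett square for BW × BW:
Offspring genotypes: 1 BB, 2 BW, 1 WW
Phenotype counts: 1 black, 2 erminette (black and white speckled), 1 white
black: 1 out of 4 → fraction 1/4
Expected count = 1/4 × 528 = 132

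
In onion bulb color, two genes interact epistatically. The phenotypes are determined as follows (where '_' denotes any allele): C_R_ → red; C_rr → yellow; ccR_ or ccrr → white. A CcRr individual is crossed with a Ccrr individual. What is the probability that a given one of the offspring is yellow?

Cross: CcRr × Ccrr — consider each gene separately:
C gene: Cc × Cc → 1 CC, 2 Cc, 1 cc → 3 C_ : 1 cc (out of 4)
R gene: Rr × rr → 2 Rr, 2 rr → 2 R_ : 2 rr (out of 4)
Genotype classes (out of 4 × 4 = 16): C_R_ = 3×2 = 6; C_rr = 3×2 = 6; ccR_ = 1×2 = 2; ccrr = 1×2 = 2
Apply the phenotype rules: C_R_ (6) → red; C_rr (6) → yellow; ccR_ (2) + ccrr (2) → white
Phenotype counts (out of 16): 6 red, 6 yellow, 4 white
yellow: 6 out of 16
Probability: 6/16 = 3/8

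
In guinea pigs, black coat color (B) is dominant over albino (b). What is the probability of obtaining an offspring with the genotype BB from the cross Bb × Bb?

Punnett square for Bb × Bb:
Offspring genotypes: 1 BB, 2 Bb, 1 bb
Total offspring: 4
Count with target: 1
Probability: 1/4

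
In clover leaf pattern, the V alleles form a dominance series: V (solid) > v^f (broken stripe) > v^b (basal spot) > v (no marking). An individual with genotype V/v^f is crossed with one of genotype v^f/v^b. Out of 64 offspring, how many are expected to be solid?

Cross: V/v^f × v^f/v^b
Allele dominance: V > v^f > v^b > v
Offspring genotypes: 1 V/v^f, 1 V/v^b, 1 v^f/v^f, 1 v^f/v^b
Phenotype counts: 2 solid, 2 broken stripe
solid: 2 out of 4 → fraction 1/2
Expected count = 1/2 × 64 = 32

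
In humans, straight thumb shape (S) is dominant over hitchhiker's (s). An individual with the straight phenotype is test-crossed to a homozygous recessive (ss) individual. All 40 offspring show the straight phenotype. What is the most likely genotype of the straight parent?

Test cross: ? × ss
All offspring are straight.
If the unknown parent were heterozygous (Ss), about half of 40 offspring would be hitchhiker's; none are. The unknown parent is most likely homozygous dominant (SS).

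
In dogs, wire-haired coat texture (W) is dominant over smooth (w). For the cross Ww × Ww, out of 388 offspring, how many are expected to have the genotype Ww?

Punnett square for Ww × Ww:
Offspring genotypes: 1 WW, 2 Ww, 1 ww
Total offspring: 4
Count with target: 2
Probability: 2/4 = 1/2
Expected count = 1/2 × 388 = 194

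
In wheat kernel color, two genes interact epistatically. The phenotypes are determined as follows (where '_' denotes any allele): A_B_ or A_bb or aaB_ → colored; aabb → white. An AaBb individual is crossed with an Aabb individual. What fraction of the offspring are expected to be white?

Cross: AaBb × Aabb — consider each gene separately:
A gene: Aa × Aa → 1 AA, 2 Aa, 1 aa → 3 A_ : 1 aa (out of 4)
B gene: Bb × bb → 2 Bb, 2 bb → 2 B_ : 2 bb (out of 4)
Genotype classes (out of 4 × 4 = 16): A_B_ = 3×2 = 6; A_bb = 3×2 = 6; aaB_ = 1×2 = 2; aabb = 1×2 = 2
Apply the phenotype rules: A_B_ (6) + A_bb (6) + aaB_ (2) → colored; aabb (2) → white
Phenotype counts (out of 16): 14 colored, 2 white
white: 2 out of 16
Probability: 2/16 = 1/8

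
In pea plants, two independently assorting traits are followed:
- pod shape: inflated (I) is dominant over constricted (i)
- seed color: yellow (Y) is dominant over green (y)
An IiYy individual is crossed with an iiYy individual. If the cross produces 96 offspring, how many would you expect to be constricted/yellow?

Dihybrid cross IiYy × iiYy — consider each gene separately:
pod shape: Ii × ii → 2 Ii, 2 ii → 2 I_ : 2 ii (out of 4)
seed color: Yy × Yy → 1 YY, 2 Yy, 1 yy → 3 Y_ : 1 yy (out of 4)
Combine (counts out of 4 × 4 = 16): inflated/yellow (I_Y_) = 2×3 = 6; inflated/green (I_yy) = 2×1 = 2; constricted/yellow (iiY_) = 2×3 = 6; constricted/green (iiyy) = 2×1 = 2
Phenotype counts (out of 16): 6 inflated/yellow, 2 inflated/green, 6 constricted/yellow, 2 constricted/green
constricted/yellow: 6 out of 16 → fraction 3/8
Expected count = 3/8 × 96 = 36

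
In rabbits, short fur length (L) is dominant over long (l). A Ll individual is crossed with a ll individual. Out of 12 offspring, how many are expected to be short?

Punnett square for Ll × ll:
Offspring genotypes: 2 Ll, 2 ll
short: 2, long: 2
short: 2 out of 4 → fraction 1/2
Expected count = 1/2 × 12 = 6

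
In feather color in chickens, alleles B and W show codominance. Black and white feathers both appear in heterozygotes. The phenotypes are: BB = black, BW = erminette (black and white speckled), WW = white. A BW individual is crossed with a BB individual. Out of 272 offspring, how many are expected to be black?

Punnett square for BW × BB:
Offspring genotypes: 2 BB, 2 BW
Phenotype counts: 2 black, 2 erminette (black and white speckled)
black: 2 out of 4 → fraction 1/2
Expected count = 1/2 × 272 = 136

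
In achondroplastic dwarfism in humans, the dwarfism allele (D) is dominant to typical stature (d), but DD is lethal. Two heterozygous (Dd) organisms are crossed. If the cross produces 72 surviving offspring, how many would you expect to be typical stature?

Cross: Dd × Dd
Punnett square offspring (before lethality): 1 DD, 2 Dd, 1 dd
The DD genotype is lethal (embryos die); surviving offspring: 2 Dd, 1 dd
typical stature: 1 out of 3 → fraction 1/3
Expected count = 1/3 × 72 = 24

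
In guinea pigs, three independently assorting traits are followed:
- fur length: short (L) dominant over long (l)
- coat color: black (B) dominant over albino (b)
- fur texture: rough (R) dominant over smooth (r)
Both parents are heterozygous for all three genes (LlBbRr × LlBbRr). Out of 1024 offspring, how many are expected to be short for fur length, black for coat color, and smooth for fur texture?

Trihybrid cross: LlBbRr × LlBbRr
Each trait segregates independently with a 3:1 phenotypic ratio, so each gene contributes 3/4 (dominant) or 1/4 (recessive).
Target: short (fur length), black (coat color), smooth (fur texture)
Probability = product of independent per-trait probabilities
= 3/4 × 3/4 × 1/4 = 9/64
Expected count = 9/64 × 1024 = 144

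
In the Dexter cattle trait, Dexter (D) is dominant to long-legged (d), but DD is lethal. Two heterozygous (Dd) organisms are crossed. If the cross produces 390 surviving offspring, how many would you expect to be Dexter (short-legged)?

Cross: Dd × Dd
Punnett square offspring (before lethality): 1 DD, 2 Dd, 1 dd
The DD genotype is lethal (embryos die); surviving offspring: 2 Dd, 1 dd
Dexter (short-legged): 2 out of 3 → fraction 2/3
Expected count = 2/3 × 390 = 260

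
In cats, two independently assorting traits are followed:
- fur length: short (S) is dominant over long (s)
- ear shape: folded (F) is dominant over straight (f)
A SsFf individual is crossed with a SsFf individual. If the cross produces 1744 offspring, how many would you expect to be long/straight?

Dihybrid cross SsFf × SsFf — consider each gene separately:
fur length: Ss × Ss → 1 SS, 2 Ss, 1 ss → 3 S_ : 1 ss (out of 4)
ear shape: Ff × Ff → 1 FF, 2 Ff, 1 ff → 3 F_ : 1 ff (out of 4)
Combine (counts out of 4 × 4 = 16): short/folded (S_F_) = 3×3 = 9; short/straight (S_ff) = 3×1 = 3; long/folded (ssF_) = 1×3 = 3; long/straight (ssff) = 1×1 = 1
Phenotype counts (out of 16): 9 short/folded, 3 short/straight, 3 long/folded, 1 long/straight
long/straight: 1 out of 16 → fraction 1/16
Expected count = 1/16 × 1744 = 109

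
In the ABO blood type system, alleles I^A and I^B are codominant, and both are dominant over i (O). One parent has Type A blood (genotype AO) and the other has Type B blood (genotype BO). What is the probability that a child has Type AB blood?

Cross: AO × BO
Possible offspring genotypes: 1 AB, 1 AO, 1 BO, 1 OO
Blood type counts: 1 Type AB, 1 Type A, 1 Type B, 1 Type O
Probability of Type AB: 1/4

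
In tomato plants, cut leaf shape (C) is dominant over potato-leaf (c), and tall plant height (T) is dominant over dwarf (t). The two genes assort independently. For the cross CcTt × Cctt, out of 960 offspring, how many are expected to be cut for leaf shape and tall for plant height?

Dihybrid cross CcTt × Cctt — consider each gene separately:
leaf shape: Cc × Cc → 1 CC, 2 Cc, 1 cc → 3 C_ : 1 cc (out of 4)
plant height: Tt × tt → 2 Tt, 2 tt → 2 T_ : 2 tt (out of 4)
Looking for: cut (C_) and tall (T_)
P(cut) = 3/4, P(tall) = 2/4
P(both) = 3/4 × 2/4 = 6/16 = 3/8
Expected count = 3/8 × 960 = 360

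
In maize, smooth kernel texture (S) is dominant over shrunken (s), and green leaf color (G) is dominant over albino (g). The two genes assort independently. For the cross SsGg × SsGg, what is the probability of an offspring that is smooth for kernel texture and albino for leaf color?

Dihybrid cross SsGg × SsGg — consider each gene separately:
kernel texture: Ss × Ss → 1 SS, 2 Ss, 1 ss → 3 S_ : 1 ss (out of 4)
leaf color: Gg × Gg → 1 GG, 2 Gg, 1 gg → 3 G_ : 1 gg (out of 4)
Looking for: smooth (S_) and albino (gg)
P(smooth) = 3/4, P(albino) = 1/4
P(both) = 3/4 × 1/4 = 3/16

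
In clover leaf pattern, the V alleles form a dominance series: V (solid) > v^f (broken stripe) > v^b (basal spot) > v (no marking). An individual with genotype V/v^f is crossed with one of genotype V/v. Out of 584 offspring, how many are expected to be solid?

Cross: V/v^f × V/v
Allele dominance: V > v^f > v^b > v
Offspring genotypes: 1 V/V, 1 V/v, 1 V/v^f, 1 v^f/v
Phenotype counts: 3 solid, 1 broken stripe
solid: 3 out of 4 → fraction 3/4
Expected count = 3/4 × 584 = 438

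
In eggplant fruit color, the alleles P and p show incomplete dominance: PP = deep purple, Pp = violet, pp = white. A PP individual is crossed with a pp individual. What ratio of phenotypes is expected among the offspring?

Punnett square for PP × pp:
Offspring genotypes: 4 Pp
Phenotype counts: 4 violet
Ratio: all violet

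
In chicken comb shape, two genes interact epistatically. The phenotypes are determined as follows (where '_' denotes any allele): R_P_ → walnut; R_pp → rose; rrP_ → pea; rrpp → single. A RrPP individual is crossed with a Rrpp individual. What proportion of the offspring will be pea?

Cross: RrPP × Rrpp — consider each gene separately:
R gene: Rr × Rr → 1 RR, 2 Rr, 1 rr → 3 R_ : 1 rr (out of 4)
P gene: PP × pp → 4 Pp → 4 P_ (out of 4)
Genotype classes (out of 4 × 4 = 16): R_P_ = 3×4 = 12; rrP_ = 1×4 = 4
Apply the phenotype rules: R_P_ (12) → walnut; rrP_ (4) → pea
Phenotype counts (out of 16): 12 walnut, 4 pea
pea: 4 out of 16
Probability: 4/16 = 1/4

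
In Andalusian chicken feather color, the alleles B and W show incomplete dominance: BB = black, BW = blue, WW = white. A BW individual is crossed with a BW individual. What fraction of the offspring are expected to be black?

Punnett square for BW × BW:
Offspring genotypes: 1 BB, 2 BW, 1 WW
Phenotype counts: 1 black, 2 blue, 1 white
black: 1 out of 4
Probability: 1/4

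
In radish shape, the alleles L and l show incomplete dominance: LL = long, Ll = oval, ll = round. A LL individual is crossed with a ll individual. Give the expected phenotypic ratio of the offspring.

Punnett square for LL × ll:
Offspring genotypes: 4 Ll
Phenotype counts: 4 oval
Ratio: all oval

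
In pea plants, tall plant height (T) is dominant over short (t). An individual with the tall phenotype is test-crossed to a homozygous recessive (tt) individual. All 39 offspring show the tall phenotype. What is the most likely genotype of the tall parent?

Test cross: ? × tt
All offspring are tall.
If the unknown parent were heterozygous (Tt), about half of 39 offspring would be short; none are. The unknown parent is most likely homozygous dominant (TT).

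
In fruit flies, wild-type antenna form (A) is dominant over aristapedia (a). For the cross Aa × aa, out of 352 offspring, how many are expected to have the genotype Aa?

Punnett square for Aa × aa:
Offspring genotypes: 2 Aa, 2 aa
Total offspring: 4
Count with target: 2
Probability: 2/4 = 1/2
Expected count = 1/2 × 352 = 176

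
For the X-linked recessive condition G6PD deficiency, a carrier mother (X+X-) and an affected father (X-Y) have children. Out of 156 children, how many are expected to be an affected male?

Cross: X+X- × X-Y
Offspring: 1 X+X-, 1 X+Y, 1 X-X-, 1 X-Y
Probability of an affected male: 1/4
Expected count = 1/4 × 156 = 39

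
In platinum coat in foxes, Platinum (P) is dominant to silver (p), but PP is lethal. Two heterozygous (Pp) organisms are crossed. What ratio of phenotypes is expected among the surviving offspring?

Cross: Pp × Pp
Punnett square offspring (before lethality): 1 PP, 2 Pp, 1 pp
The PP genotype is lethal (embryos die); surviving offspring: 2 Pp, 1 pp
Ratio: 2 platinum : 1 silver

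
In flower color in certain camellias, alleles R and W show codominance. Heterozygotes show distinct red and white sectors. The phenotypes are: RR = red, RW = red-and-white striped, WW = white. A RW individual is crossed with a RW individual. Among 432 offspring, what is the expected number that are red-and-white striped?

Punnett square for RW × RW:
Offspring genotypes: 1 RR, 2 RW, 1 WW
Phenotype counts: 1 red, 2 red-and-white striped, 1 white
red-and-white striped: 2 out of 4 → fraction 1/2
Expected count = 1/2 × 432 = 216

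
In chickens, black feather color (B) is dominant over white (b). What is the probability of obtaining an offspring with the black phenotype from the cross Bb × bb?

Punnett square for Bb × bb:
Offspring genotypes: 2 Bb, 2 bb
Total offspring: 4
Count with target: 2
Probability: 2/4 = 1/2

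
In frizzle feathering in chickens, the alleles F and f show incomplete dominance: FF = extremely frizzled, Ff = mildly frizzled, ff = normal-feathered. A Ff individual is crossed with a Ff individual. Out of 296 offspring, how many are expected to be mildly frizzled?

Punnett square for Ff × Ff:
Offspring genotypes: 1 FF, 2 Ff, 1 ff
Phenotype counts: 1 extremely frizzled, 2 mildly frizzled, 1 normal-feathered
mildly frizzled: 2 out of 4 → fraction 1/2
Expected count = 1/2 × 296 = 148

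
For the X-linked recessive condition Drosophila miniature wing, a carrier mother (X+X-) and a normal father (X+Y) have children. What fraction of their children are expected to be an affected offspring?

Cross: X+X- × X+Y
Offspring: 1 X+X+, 1 X+Y, 1 X+X-, 1 X-Y
Probability of an affected offspring: 1/4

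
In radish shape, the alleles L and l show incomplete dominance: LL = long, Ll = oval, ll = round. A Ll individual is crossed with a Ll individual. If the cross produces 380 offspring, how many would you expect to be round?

Punnett square for Ll × Ll:
Offspring genotypes: 1 LL, 2 Ll, 1 ll
Phenotype counts: 1 long, 2 oval, 1 round
round: 1 out of 4 → fraction 1/4
Expected count = 1/4 × 380 = 95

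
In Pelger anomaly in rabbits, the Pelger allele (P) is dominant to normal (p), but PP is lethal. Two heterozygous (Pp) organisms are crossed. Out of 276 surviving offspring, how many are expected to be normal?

Cross: Pp × Pp
Punnett square offspring (before lethality): 1 PP, 2 Pp, 1 pp
The PP genotype is lethal (embryos die); surviving offspring: 2 Pp, 1 pp
normal: 1 out of 3 → fraction 1/3
Expected count = 1/3 × 276 = 92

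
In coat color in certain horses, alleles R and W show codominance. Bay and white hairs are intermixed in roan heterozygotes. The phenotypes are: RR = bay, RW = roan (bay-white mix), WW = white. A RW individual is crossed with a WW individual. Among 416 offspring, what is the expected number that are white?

Punnett square for RW × WW:
Offspring genotypes: 2 RW, 2 WW
Phenotype counts: 2 roan (bay-white mix), 2 white
white: 2 out of 4 → fraction 1/2
Expected count = 1/2 × 416 = 208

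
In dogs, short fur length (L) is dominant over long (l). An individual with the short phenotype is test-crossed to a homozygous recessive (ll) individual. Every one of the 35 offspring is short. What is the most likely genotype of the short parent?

Test cross: ? × ll
All offspring are short.
If the unknown parent were heterozygous (Ll), about half of 35 offspring would be long; none are. The unknown parent is most likely homozygous dominant (LL).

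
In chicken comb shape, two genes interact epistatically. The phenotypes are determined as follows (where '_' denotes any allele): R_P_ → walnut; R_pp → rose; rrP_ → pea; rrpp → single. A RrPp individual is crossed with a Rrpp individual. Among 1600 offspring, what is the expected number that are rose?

Cross: RrPp × Rrpp — consider each gene separately:
R gene: Rr × Rr → 1 RR, 2 Rr, 1 rr → 3 R_ : 1 rr (out of 4)
P gene: Pp × pp → 2 Pp, 2 pp → 2 P_ : 2 pp (out of 4)
Genotype classes (out of 4 × 4 = 16): R_P_ = 3×2 = 6; R_pp = 3×2 = 6; rrP_ = 1×2 = 2; rrpp = 1×2 = 2
Apply the phenotype rules: R_P_ (6) → walnut; R_pp (6) → rose; rrP_ (2) → pea; rrpp (2) → single
Phenotype counts (out of 16): 6 walnut, 6 rose, 2 pea, 2 single
rose: 6 out of 16 → fraction 3/8
Expected count = 3/8 × 1600 = 600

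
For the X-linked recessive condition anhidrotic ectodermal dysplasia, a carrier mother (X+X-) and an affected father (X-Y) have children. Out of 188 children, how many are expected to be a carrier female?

Cross: X+X- × X-Y
Offspring: 1 X+X-, 1 X+Y, 1 X-X-, 1 X-Y
Probability of a carrier female: 1/4
Expected count = 1/4 × 188 = 47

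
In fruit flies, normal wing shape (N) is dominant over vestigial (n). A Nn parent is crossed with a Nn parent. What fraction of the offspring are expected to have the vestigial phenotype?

Punnett square for Nn × Nn:
Offspring genotypes: 1 NN, 2 Nn, 1 nn
Total offspring: 4
Count with target: 1
Probability: 1/4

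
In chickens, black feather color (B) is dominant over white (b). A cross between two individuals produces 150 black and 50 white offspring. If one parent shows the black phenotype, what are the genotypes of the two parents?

Observed offspring: 150 black, 50 white
The observed ratio simplifies to 3:1. White (bb) offspring appear, so each parent must contribute one b allele. The parent stated to show black carries B, so it is Bb. The other parent is then either Bb or bb: Bb × bb would give a 1:1 split, whereas Bb × Bb gives 3:1 — matching the data. So both parents are heterozygous (Bb × Bb).
Parent genotypes: Bb × Bb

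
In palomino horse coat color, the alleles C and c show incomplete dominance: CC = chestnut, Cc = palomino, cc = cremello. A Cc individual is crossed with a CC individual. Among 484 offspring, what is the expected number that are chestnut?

Punnett square for Cc × CC:
Offspring genotypes: 2 CC, 2 Cc
Phenotype counts: 2 chestnut, 2 palomino
chestnut: 2 out of 4 → fraction 1/2
Expected count = 1/2 × 484 = 242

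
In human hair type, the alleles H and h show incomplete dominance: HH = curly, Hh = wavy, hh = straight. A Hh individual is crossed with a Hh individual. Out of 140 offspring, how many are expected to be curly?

Punnett square for Hh × Hh:
Offspring genotypes: 1 HH, 2 Hh, 1 hh
Phenotype counts: 1 curly, 2 wavy, 1 straight
curly: 1 out of 4 → fraction 1/4
Expected count = 1/4 × 140 = 35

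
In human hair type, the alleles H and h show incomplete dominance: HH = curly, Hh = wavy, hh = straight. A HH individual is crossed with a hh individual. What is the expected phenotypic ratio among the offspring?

Punnett square for HH × hh:
Offspring genotypes: 4 Hh
Phenotype counts: 4 wavy
Ratio: all wavy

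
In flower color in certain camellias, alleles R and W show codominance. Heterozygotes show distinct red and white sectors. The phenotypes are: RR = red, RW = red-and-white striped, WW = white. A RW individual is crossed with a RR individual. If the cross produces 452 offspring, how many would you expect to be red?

Punnett square for RW × RR:
Offspring genotypes: 2 RR, 2 RW
Phenotype counts: 2 red, 2 red-and-white striped
red: 2 out of 4 → fraction 1/2
Expected count = 1/2 × 452 = 226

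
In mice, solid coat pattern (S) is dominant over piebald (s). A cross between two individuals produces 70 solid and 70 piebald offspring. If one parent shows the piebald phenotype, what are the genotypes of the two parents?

Observed offspring: 70 solid, 70 piebald
The observed ratio simplifies to 1:1. One parent shows piebald, so its genotype must be ss. A 1:1 offspring split requires the other parent to be heterozygous (Ss).
Parent genotypes: ss × Ss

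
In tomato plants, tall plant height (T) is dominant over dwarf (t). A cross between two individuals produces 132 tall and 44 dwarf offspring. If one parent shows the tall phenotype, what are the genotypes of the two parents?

Observed offspring: 132 tall, 44 dwarf
The observed ratio simplifies to 3:1. Dwarf (tt) offspring appear, so each parent must contribute one t allele. The parent stated to show tall carries T, so it is Tt. The other parent is then either Tt or tt: Tt × tt would give a 1:1 split, whereas Tt × Tt gives 3:1 — matching the data. So both parents are heterozygous (Tt × Tt).
Parent genotypes: Tt × Tt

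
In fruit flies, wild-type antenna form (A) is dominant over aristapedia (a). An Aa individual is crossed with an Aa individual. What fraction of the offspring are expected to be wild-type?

Punnett square for Aa × Aa:
Offspring genotypes: 1 AA, 2 Aa, 1 aa
wild-type: 3, aristapedia: 1
wild-type: 3 out of 4
Probability: 3/4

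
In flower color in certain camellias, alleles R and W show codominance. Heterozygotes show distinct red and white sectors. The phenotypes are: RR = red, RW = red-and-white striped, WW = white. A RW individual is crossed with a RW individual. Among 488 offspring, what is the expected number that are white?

Punnett square for RW × RW:
Offspring genotypes: 1 RR, 2 RW, 1 WW
Phenotype counts: 1 red, 2 red-and-white striped, 1 white
white: 1 out of 4 → fraction 1/4
Expected count = 1/4 × 488 = 122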